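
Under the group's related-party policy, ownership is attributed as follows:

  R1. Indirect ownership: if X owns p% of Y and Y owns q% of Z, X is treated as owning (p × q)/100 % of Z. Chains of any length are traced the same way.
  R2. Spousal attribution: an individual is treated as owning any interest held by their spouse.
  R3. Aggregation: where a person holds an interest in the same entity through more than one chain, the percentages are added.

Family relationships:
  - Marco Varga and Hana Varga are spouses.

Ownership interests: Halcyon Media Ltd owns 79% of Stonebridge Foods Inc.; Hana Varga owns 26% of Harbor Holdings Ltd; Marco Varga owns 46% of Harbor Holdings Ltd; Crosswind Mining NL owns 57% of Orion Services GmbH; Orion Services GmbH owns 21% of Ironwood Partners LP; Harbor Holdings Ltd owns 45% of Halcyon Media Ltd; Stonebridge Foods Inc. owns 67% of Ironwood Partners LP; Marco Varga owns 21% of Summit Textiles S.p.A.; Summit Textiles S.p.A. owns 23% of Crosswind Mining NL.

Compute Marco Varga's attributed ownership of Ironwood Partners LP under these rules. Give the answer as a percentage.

By spousal attribution (R2), Marco Varga is treated as also owning Hana Varga's interest in Harbor Holdings Ltd, giving 46% + 26% = 72%.
Chain via Harbor Holdings Ltd → Halcyon Media Ltd → Stonebridge Foods Inc. (R1): 72% × 45% × 79% × 67% = 17.14932% of Ironwood Partners LP.
Chain via Summit Textiles S.p.A. → Crosswind Mining NL → Orion Services GmbH (R1): 21% × 23% × 57% × 21% = 0.578151% of Ironwood Partners LP.
Aggregating (R3): 17.14932% + 0.578151% = 17.727471%.

17.727471%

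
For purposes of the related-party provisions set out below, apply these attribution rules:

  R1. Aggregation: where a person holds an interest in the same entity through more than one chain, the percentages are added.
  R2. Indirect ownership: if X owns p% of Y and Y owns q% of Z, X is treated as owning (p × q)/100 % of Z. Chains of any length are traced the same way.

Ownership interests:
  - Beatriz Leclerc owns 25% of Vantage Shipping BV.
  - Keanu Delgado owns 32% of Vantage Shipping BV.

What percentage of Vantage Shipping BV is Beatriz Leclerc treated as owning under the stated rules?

Direct interest in Vantage Shipping BV: 25%.

25%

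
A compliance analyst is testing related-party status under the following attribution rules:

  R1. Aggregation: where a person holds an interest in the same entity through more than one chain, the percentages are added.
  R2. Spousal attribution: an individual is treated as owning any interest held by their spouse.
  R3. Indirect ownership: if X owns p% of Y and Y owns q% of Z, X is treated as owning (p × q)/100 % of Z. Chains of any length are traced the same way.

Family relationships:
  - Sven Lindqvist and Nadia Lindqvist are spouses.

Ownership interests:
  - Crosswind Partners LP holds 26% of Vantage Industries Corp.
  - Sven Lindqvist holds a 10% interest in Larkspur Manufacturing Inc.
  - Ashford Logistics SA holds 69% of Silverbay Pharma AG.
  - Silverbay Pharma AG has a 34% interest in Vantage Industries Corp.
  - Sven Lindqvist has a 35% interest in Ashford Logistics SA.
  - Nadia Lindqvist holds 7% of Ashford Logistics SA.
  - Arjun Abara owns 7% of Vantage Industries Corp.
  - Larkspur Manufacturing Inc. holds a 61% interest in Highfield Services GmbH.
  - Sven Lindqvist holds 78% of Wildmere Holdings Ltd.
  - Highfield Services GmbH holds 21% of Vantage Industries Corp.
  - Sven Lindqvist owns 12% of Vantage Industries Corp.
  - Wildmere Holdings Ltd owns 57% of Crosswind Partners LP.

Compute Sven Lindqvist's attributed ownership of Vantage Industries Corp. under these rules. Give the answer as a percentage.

34.6938%

By spousal attribution (R2), Sven Lindqvist is treated as also owning Nadia Lindqvist's interest in Ashford Logistics SA, giving 35% + 7% = 42%.
Chain via Wildmere Holdings Ltd → Crosswind Partners LP (R3): 78% × 57% × 26% = 11.5596% of Vantage Industries Corp.
Chain via Larkspur Manufacturing Inc. → Highfield Services GmbH (R3): 10% × 61% × 21% = 1.281% of Vantage Industries Corp.
Chain via Ashford Logistics SA → Silverbay Pharma AG (R3): 42% × 69% × 34% = 9.8532% of Vantage Industries Corp.
Direct interest in Vantage Industries Corp: 12%.
Aggregating (R1): 11.5596% + 1.281% + 9.8532% + 12% = 34.6938%.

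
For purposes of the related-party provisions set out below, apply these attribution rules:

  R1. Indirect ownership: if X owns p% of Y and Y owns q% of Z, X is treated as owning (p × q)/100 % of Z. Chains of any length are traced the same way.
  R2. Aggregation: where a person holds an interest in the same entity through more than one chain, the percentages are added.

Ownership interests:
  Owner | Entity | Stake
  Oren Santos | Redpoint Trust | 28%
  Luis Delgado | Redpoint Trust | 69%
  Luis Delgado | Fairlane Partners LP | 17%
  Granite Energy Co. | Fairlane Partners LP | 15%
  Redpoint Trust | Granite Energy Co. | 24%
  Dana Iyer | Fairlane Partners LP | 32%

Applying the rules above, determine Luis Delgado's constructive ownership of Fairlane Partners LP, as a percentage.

19.484%

Chain via Redpoint Trust → Granite Energy Co. (R1): 69% × 24% × 15% = 2.484% of Fairlane Partners LP.
Direct interest in Fairlane Partners LP: 17%.
Aggregating (R2): 2.484% + 17% = 19.484%.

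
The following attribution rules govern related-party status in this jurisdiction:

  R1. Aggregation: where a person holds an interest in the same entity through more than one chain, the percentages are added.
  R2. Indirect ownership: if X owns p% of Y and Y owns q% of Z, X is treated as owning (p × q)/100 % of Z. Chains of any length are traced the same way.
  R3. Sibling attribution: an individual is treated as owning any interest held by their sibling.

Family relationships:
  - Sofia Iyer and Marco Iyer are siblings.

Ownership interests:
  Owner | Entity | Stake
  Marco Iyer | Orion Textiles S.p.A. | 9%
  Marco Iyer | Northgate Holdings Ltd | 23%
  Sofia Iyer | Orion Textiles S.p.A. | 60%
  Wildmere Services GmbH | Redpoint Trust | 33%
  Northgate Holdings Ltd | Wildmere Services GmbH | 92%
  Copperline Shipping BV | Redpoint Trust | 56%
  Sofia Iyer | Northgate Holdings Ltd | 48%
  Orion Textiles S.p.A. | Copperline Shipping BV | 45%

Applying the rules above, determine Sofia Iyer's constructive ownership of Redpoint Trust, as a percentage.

38.9436%

By sibling attribution (R3), Sofia Iyer is treated as also owning Marco Iyer's interest in Northgate Holdings Ltd, giving 48% + 23% = 71%.
By sibling attribution (R3), Sofia Iyer is treated as also owning Marco Iyer's interest in Orion Textiles S.p.A, giving 60% + 9% = 69%.
Chain via Northgate Holdings Ltd → Wildmere Services GmbH (R2): 71% × 92% × 33% = 21.5556% of Redpoint Trust.
Chain via Orion Textiles S.p.A. → Copperline Shipping BV (R2): 69% × 45% × 56% = 17.388% of Redpoint Trust.
Aggregating (R1): 21.5556% + 17.388% = 38.9436%.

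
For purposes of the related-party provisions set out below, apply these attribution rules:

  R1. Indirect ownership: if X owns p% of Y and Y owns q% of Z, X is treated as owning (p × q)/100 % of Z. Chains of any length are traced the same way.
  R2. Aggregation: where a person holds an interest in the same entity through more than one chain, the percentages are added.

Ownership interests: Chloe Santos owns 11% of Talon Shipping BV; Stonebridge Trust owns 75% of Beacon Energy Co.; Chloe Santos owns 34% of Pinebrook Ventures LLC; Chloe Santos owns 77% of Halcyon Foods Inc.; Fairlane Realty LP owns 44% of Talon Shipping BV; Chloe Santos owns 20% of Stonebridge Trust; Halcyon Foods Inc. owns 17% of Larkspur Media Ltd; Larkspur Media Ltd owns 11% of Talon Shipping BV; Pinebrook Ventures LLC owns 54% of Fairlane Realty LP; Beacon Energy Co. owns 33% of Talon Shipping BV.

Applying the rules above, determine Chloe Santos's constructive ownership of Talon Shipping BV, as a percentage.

Chain via Pinebrook Ventures LLC → Fairlane Realty LP (R1): 34% × 54% × 44% = 8.0784% of Talon Shipping BV.
Chain via Halcyon Foods Inc. → Larkspur Media Ltd (R1): 77% × 17% × 11% = 1.4399% of Talon Shipping BV.
Chain via Stonebridge Trust → Beacon Energy Co. (R1): 20% × 75% × 33% = 4.95% of Talon Shipping BV.
Direct interest in Talon Shipping BV: 11%.
Aggregating (R2): 8.0784% + 1.4399% + 4.95% + 11% = 25.4683%.

25.4683%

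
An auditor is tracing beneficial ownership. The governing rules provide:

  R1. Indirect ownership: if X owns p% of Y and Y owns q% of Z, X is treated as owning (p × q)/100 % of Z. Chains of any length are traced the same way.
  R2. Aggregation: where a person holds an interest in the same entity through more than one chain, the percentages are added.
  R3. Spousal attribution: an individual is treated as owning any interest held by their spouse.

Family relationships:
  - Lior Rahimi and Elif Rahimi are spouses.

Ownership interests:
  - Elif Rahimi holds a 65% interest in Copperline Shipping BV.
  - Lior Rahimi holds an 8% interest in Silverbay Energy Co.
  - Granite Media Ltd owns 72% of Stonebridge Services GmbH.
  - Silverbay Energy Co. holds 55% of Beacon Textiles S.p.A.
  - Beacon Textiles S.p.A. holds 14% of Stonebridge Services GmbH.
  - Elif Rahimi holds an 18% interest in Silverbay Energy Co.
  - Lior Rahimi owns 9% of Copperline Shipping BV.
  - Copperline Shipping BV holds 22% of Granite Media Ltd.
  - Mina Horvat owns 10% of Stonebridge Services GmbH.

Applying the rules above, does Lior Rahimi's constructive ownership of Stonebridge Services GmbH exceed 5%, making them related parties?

Yes

By spousal attribution (R3), Lior Rahimi is treated as also owning Elif Rahimi's interest in Silverbay Energy Co, giving 8% + 18% = 26%.
By spousal attribution (R3), Lior Rahimi is treated as also owning Elif Rahimi's interest in Copperline Shipping BV, giving 9% + 65% = 74%.
Chain via Silverbay Energy Co. → Beacon Textiles S.p.A. (R1): 26% × 55% × 14% = 2.002% of Stonebridge Services GmbH.
Chain via Copperline Shipping BV → Granite Media Ltd (R1): 74% × 22% × 72% = 11.7216% of Stonebridge Services GmbH.
Aggregating (R2): 2.002% + 11.7216% = 13.7236%.
13.7236% exceeds the 5% threshold, so Lior is a related party to Stonebridge Services GmbH.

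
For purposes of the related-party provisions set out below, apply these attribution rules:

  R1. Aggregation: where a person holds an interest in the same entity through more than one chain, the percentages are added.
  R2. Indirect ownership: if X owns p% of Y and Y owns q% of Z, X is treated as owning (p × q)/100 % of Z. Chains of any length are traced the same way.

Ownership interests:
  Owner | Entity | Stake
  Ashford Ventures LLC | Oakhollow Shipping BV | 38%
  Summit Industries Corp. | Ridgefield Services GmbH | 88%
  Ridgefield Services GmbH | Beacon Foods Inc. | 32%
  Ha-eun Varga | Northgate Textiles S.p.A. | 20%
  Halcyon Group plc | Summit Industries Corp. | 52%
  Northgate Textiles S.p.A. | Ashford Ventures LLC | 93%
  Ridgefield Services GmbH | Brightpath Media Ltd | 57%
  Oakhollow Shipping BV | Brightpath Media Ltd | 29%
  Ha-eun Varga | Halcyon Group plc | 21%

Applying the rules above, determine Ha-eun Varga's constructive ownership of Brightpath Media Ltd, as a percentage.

Chain via Halcyon Group plc → Summit Industries Corp. → Ridgefield Services GmbH (R2): 21% × 52% × 88% × 57% = 5.477472% of Brightpath Media Ltd.
Chain via Northgate Textiles S.p.A. → Ashford Ventures LLC → Oakhollow Shipping BV (R2): 20% × 93% × 38% × 29% = 2.04972% of Brightpath Media Ltd.
Aggregating (R1): 5.477472% + 2.04972% = 7.527192%.

7.527192%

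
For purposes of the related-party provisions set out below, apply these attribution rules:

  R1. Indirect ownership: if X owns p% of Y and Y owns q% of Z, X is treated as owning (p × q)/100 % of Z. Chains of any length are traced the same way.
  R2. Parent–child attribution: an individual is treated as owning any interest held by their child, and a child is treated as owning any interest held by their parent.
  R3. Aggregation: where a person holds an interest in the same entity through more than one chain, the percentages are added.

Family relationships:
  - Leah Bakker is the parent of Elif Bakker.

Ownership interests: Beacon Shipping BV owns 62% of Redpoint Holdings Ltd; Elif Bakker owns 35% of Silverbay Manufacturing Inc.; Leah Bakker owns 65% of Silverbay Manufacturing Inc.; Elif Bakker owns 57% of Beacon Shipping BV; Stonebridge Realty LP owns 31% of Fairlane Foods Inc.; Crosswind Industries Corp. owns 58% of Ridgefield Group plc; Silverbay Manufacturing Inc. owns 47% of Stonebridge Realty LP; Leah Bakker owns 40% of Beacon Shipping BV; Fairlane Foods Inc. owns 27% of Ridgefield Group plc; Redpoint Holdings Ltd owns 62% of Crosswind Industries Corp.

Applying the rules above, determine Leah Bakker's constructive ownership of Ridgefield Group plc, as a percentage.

25.560244%

By parent–child attribution (R2), Leah Bakker is treated as also owning Elif Bakker's interest in Silverbay Manufacturing Inc, giving 65% + 35% = 100%.
By parent–child attribution (R2), Leah Bakker is treated as also owning Elif Bakker's interest in Beacon Shipping BV, giving 40% + 57% = 97%.
Chain via Silverbay Manufacturing Inc. → Stonebridge Realty LP → Fairlane Foods Inc. (R1): 100% × 47% × 31% × 27% = 3.9339% of Ridgefield Group plc.
Chain via Beacon Shipping BV → Redpoint Holdings Ltd → Crosswind Industries Corp. (R1): 97% × 62% × 62% × 58% = 21.626344% of Ridgefield Group plc.
Aggregating (R3): 3.9339% + 21.626344% = 25.560244%.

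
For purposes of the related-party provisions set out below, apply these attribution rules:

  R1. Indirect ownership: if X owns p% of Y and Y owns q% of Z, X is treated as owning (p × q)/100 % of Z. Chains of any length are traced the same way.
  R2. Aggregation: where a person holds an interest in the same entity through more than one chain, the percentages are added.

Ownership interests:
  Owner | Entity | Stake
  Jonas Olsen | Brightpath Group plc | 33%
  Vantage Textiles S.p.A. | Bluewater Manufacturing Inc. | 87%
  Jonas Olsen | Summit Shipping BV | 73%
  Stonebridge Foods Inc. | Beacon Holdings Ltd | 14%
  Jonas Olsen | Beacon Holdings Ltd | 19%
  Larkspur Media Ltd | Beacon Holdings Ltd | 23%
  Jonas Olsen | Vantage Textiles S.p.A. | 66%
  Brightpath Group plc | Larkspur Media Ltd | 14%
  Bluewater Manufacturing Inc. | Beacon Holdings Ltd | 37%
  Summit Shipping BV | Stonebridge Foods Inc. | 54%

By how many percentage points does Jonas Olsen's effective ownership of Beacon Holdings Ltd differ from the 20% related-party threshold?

26.8268

Chain via Summit Shipping BV → Stonebridge Foods Inc. (R1): 73% × 54% × 14% = 5.5188% of Beacon Holdings Ltd.
Chain via Vantage Textiles S.p.A. → Bluewater Manufacturing Inc. (R1): 66% × 87% × 37% = 21.2454% of Beacon Holdings Ltd.
Chain via Brightpath Group plc → Larkspur Media Ltd (R1): 33% × 14% × 23% = 1.0626% of Beacon Holdings Ltd.
Direct interest in Beacon Holdings Ltd: 19%.
Aggregating (R2): 5.5188% + 21.2454% + 1.0626% + 19% = 46.8268%.
46.8268% exceeds the 20% threshold by 26.8268 percentage points.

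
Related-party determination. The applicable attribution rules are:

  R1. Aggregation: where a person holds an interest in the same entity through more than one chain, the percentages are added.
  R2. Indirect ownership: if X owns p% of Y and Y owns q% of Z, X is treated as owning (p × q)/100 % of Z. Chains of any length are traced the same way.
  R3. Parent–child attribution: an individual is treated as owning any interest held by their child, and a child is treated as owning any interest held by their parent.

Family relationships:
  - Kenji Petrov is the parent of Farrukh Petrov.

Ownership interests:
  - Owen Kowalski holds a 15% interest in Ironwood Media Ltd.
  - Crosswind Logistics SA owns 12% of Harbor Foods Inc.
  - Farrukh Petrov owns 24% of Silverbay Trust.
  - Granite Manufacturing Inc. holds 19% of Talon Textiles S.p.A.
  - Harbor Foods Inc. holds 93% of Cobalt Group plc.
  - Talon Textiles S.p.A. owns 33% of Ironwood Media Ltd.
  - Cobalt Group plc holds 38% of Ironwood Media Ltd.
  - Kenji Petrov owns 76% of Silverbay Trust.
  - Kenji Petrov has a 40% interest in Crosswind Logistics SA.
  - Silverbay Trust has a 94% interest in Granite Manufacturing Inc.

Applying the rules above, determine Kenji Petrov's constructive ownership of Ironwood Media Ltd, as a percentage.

7.59012%

By parent–child attribution (R3), Kenji Petrov is treated as also owning Farrukh Petrov's interest in Silverbay Trust, giving 76% + 24% = 100%.
Chain via Silverbay Trust → Granite Manufacturing Inc. → Talon Textiles S.p.A. (R2): 100% × 94% × 19% × 33% = 5.8938% of Ironwood Media Ltd.
Chain via Crosswind Logistics SA → Harbor Foods Inc. → Cobalt Group plc (R2): 40% × 12% × 93% × 38% = 1.69632% of Ironwood Media Ltd.
Aggregating (R1): 5.8938% + 1.69632% = 7.59012%.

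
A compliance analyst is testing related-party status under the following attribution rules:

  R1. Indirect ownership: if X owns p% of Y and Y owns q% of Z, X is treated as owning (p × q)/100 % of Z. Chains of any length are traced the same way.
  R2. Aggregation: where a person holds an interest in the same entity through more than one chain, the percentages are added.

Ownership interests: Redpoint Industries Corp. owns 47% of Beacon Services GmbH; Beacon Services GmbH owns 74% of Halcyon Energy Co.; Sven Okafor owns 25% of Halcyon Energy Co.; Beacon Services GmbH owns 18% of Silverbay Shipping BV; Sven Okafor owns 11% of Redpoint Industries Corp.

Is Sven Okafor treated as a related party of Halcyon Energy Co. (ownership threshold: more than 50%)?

No

Chain via Redpoint Industries Corp. → Beacon Services GmbH (R1): 11% × 47% × 74% = 3.8258% of Halcyon Energy Co.
Direct interest in Halcyon Energy Co: 25%.
Aggregating (R2): 3.8258% + 25% = 28.8258%.
28.8258% does not exceed the 50% threshold, so Sven is not a related party to Halcyon Energy Co.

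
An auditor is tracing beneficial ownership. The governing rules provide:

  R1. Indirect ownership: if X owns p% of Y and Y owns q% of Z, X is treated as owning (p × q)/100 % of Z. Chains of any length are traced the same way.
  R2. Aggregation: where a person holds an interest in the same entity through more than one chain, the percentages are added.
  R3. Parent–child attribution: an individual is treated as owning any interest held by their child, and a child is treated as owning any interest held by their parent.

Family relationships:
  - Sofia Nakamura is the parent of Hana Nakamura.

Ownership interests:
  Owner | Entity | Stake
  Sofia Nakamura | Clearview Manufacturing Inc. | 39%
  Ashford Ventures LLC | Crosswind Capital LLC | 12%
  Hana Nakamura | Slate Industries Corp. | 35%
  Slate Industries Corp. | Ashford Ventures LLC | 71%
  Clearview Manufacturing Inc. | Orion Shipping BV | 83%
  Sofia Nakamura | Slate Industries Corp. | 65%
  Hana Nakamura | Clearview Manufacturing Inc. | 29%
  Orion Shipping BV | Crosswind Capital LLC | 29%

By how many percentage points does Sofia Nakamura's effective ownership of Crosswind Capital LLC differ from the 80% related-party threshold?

By parent–child attribution (R3), Sofia Nakamura is treated as also owning Hana Nakamura's interest in Slate Industries Corp, giving 65% + 35% = 100%.
By parent–child attribution (R3), Sofia Nakamura is treated as also owning Hana Nakamura's interest in Clearview Manufacturing Inc, giving 39% + 29% = 68%.
Chain via Slate Industries Corp. → Ashford Ventures LLC (R1): 100% × 71% × 12% = 8.52% of Crosswind Capital LLC.
Chain via Clearview Manufacturing Inc. → Orion Shipping BV (R1): 68% × 83% × 29% = 16.3676% of Crosswind Capital LLC.
Aggregating (R2): 8.52% + 16.3676% = 24.8876%.
24.8876% falls short of the 80% threshold by 55.1124 percentage points.

55.1124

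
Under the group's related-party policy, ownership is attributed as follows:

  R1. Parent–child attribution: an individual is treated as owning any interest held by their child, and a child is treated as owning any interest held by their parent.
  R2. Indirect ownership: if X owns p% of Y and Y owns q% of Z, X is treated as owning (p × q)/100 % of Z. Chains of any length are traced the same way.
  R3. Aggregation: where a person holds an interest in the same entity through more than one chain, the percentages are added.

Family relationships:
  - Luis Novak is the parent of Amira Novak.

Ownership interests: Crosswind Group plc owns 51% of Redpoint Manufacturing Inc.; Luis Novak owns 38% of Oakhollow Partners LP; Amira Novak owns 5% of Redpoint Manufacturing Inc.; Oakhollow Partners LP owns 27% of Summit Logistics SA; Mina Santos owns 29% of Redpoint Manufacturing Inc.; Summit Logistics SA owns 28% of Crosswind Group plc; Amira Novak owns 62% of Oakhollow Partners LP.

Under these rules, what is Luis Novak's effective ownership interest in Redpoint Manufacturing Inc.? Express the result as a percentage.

8.8556%

By parent–child attribution (R1), Luis Novak is treated as also owning Amira Novak's interest in Oakhollow Partners LP, giving 38% + 62% = 100%.
By parent–child attribution (R1), Luis Novak is treated as owning Amira Novak's 5% interest in Redpoint Manufacturing Inc.
Chain via Oakhollow Partners LP → Summit Logistics SA → Crosswind Group plc (R2): 100% × 27% × 28% × 51% = 3.8556% of Redpoint Manufacturing Inc.
Direct interest in Redpoint Manufacturing Inc: 5%.
Aggregating (R3): 3.8556% + 5% = 8.8556%.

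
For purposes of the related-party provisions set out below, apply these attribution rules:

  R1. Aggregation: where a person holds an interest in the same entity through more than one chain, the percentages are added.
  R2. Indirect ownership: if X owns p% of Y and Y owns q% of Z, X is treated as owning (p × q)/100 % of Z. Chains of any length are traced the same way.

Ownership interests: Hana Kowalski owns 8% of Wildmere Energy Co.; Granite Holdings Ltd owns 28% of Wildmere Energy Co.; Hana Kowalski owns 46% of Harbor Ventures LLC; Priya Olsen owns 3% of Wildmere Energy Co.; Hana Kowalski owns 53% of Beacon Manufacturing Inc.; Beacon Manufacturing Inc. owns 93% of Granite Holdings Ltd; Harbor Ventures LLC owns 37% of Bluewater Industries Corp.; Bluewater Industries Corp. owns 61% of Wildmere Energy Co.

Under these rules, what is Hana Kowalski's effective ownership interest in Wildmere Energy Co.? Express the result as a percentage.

32.1834%

Chain via Harbor Ventures LLC → Bluewater Industries Corp. (R2): 46% × 37% × 61% = 10.3822% of Wildmere Energy Co.
Chain via Beacon Manufacturing Inc. → Granite Holdings Ltd (R2): 53% × 93% × 28% = 13.8012% of Wildmere Energy Co.
Direct interest in Wildmere Energy Co: 8%.
Aggregating (R1): 10.3822% + 13.8012% + 8% = 32.1834%.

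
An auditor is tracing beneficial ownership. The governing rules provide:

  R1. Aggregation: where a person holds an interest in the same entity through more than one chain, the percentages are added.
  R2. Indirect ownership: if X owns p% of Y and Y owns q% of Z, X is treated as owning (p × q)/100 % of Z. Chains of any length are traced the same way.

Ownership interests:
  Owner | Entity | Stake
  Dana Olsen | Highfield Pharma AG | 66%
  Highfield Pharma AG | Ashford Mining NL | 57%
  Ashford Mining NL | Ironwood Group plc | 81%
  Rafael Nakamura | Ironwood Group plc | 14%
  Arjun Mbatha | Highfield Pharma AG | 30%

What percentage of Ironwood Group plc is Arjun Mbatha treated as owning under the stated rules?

13.851%

Chain via Highfield Pharma AG → Ashford Mining NL (R2): 30% × 57% × 81% = 13.851% of Ironwood Group plc.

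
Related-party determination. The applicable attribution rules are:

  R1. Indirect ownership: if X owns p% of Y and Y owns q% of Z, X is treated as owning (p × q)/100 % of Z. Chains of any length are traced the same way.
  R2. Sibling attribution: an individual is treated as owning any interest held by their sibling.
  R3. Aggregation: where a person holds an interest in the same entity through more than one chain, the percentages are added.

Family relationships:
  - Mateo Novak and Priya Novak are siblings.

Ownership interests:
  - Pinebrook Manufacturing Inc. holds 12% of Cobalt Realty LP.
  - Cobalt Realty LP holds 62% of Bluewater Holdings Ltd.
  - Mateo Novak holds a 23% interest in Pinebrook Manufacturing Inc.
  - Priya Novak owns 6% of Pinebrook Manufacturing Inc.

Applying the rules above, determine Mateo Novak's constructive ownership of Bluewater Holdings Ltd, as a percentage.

2.1576%

By sibling attribution (R2), Mateo Novak is treated as also owning Priya Novak's interest in Pinebrook Manufacturing Inc, giving 23% + 6% = 29%.
Chain via Pinebrook Manufacturing Inc. → Cobalt Realty LP (R1): 29% × 12% × 62% = 2.1576% of Bluewater Holdings Ltd.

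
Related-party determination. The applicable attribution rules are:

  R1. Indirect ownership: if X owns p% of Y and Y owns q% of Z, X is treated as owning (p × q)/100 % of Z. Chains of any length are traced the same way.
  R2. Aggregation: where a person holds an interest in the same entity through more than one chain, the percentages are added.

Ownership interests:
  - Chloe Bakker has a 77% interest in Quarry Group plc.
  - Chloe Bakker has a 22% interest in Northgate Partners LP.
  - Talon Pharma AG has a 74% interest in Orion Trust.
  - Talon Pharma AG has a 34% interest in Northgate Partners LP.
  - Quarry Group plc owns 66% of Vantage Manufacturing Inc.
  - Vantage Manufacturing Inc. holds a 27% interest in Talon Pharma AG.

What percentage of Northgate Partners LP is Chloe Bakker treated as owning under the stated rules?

26.665276%

Chain via Quarry Group plc → Vantage Manufacturing Inc. → Talon Pharma AG (R1): 77% × 66% × 27% × 34% = 4.665276% of Northgate Partners LP.
Direct interest in Northgate Partners LP: 22%.
Aggregating (R2): 4.665276% + 22% = 26.665276%.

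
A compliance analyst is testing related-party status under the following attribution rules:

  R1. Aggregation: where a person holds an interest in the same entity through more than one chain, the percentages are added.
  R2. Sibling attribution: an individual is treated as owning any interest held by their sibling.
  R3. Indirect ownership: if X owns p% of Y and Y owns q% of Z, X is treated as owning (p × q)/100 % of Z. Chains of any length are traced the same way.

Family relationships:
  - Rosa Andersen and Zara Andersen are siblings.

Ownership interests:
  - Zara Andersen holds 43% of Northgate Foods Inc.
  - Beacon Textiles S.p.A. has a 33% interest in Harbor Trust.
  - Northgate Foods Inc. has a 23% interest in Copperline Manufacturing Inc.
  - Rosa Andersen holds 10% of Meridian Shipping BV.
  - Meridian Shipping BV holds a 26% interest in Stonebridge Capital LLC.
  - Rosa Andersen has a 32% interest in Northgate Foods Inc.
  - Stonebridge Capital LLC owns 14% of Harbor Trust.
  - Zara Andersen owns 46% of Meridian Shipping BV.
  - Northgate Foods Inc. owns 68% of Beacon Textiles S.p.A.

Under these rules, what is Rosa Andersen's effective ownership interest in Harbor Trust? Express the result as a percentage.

18.8684%

By sibling attribution (R2), Rosa Andersen is treated as also owning Zara Andersen's interest in Northgate Foods Inc, giving 32% + 43% = 75%.
By sibling attribution (R2), Rosa Andersen is treated as also owning Zara Andersen's interest in Meridian Shipping BV, giving 10% + 46% = 56%.
Chain via Northgate Foods Inc. → Beacon Textiles S.p.A. (R3): 75% × 68% × 33% = 16.83% of Harbor Trust.
Chain via Meridian Shipping BV → Stonebridge Capital LLC (R3): 56% × 26% × 14% = 2.0384% of Harbor Trust.
Aggregating (R1): 16.83% + 2.0384% = 18.8684%.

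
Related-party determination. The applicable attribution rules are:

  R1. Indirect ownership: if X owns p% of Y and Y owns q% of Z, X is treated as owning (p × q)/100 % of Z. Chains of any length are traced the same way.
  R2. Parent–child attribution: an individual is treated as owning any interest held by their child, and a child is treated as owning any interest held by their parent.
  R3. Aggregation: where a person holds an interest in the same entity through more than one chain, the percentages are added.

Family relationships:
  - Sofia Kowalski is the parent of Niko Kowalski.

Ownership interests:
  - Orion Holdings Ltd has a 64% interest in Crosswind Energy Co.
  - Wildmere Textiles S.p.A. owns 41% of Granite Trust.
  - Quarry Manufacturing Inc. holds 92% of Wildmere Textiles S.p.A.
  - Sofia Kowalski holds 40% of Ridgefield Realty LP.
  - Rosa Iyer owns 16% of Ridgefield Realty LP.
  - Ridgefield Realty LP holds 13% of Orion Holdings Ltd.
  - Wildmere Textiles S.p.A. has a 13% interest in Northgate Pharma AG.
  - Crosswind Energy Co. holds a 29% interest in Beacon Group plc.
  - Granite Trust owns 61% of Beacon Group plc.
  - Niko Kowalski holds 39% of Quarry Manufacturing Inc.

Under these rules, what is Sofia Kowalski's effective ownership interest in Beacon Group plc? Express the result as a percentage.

By parent–child attribution (R2), Sofia Kowalski is treated as owning Niko Kowalski's 39% interest in Quarry Manufacturing Inc.
Chain via Ridgefield Realty LP → Orion Holdings Ltd → Crosswind Energy Co. (R1): 40% × 13% × 64% × 29% = 0.96512% of Beacon Group plc.
Chain via Quarry Manufacturing Inc. → Wildmere Textiles S.p.A. → Granite Trust (R1): 39% × 92% × 41% × 61% = 8.973588% of Beacon Group plc.
Aggregating (R3): 0.96512% + 8.973588% = 9.938708%.

9.938708%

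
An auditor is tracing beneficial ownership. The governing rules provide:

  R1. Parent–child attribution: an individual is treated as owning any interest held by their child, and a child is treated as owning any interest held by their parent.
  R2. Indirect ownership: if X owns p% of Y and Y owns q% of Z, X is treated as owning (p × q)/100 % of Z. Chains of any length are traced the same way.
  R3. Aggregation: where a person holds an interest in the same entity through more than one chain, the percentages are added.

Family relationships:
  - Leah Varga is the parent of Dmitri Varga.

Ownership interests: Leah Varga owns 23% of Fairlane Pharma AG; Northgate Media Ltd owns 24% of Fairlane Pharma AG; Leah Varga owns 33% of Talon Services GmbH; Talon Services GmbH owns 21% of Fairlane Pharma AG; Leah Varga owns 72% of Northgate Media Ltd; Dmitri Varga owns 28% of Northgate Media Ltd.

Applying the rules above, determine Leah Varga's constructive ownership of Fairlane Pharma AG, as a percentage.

53.93%

By parent–child attribution (R1), Leah Varga is treated as also owning Dmitri Varga's interest in Northgate Media Ltd, giving 72% + 28% = 100%.
Chain via Northgate Media Ltd (R2): 100% × 24% = 24% of Fairlane Pharma AG.
Chain via Talon Services GmbH (R2): 33% × 21% = 6.93% of Fairlane Pharma AG.
Direct interest in Fairlane Pharma AG: 23%.
Aggregating (R3): 24% + 6.93% + 23% = 53.93%.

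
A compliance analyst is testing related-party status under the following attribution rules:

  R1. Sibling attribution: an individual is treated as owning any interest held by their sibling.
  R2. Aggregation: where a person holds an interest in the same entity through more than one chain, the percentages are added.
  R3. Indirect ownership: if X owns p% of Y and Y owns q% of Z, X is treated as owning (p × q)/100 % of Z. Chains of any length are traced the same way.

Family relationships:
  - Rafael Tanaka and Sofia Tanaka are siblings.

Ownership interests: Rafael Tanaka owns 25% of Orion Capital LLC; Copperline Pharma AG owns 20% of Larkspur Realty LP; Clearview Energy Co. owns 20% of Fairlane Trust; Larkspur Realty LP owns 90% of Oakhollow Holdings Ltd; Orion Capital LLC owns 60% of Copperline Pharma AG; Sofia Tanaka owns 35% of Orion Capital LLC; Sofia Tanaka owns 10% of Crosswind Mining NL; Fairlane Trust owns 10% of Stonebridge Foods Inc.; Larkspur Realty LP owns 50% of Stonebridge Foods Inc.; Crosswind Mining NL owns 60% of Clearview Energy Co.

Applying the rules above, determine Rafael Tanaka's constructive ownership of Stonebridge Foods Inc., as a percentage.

3.72%

By sibling attribution (R1), Rafael Tanaka is treated as also owning Sofia Tanaka's interest in Orion Capital LLC, giving 25% + 35% = 60%.
By sibling attribution (R1), Rafael Tanaka is treated as owning Sofia Tanaka's 10% interest in Crosswind Mining NL.
Chain via Orion Capital LLC → Copperline Pharma AG → Larkspur Realty LP (R3): 60% × 60% × 20% × 50% = 3.6% of Stonebridge Foods Inc.
Chain via Crosswind Mining NL → Clearview Energy Co. → Fairlane Trust (R3): 10% × 60% × 20% × 10% = 0.12% of Stonebridge Foods Inc.
Aggregating (R2): 3.6% + 0.12% = 3.72%.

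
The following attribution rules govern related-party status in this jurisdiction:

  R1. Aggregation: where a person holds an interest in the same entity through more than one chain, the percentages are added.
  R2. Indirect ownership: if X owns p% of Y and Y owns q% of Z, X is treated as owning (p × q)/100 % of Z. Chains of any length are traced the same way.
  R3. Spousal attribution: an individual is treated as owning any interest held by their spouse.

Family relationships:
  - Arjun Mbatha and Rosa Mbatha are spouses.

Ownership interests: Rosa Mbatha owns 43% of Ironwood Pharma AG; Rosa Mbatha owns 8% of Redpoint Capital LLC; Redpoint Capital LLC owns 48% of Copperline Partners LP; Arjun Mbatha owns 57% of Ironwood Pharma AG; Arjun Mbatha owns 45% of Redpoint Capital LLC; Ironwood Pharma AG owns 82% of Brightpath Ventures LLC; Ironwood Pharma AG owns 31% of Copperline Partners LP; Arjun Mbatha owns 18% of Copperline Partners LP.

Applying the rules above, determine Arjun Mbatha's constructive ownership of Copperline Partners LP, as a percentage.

74.44%

By spousal attribution (R3), Arjun Mbatha is treated as also owning Rosa Mbatha's interest in Ironwood Pharma AG, giving 57% + 43% = 100%.
By spousal attribution (R3), Arjun Mbatha is treated as also owning Rosa Mbatha's interest in Redpoint Capital LLC, giving 45% + 8% = 53%.
Chain via Ironwood Pharma AG (R2): 100% × 31% = 31% of Copperline Partners LP.
Chain via Redpoint Capital LLC (R2): 53% × 48% = 25.44% of Copperline Partners LP.
Direct interest in Copperline Partners LP: 18%.
Aggregating (R1): 31% + 25.44% + 18% = 74.44%.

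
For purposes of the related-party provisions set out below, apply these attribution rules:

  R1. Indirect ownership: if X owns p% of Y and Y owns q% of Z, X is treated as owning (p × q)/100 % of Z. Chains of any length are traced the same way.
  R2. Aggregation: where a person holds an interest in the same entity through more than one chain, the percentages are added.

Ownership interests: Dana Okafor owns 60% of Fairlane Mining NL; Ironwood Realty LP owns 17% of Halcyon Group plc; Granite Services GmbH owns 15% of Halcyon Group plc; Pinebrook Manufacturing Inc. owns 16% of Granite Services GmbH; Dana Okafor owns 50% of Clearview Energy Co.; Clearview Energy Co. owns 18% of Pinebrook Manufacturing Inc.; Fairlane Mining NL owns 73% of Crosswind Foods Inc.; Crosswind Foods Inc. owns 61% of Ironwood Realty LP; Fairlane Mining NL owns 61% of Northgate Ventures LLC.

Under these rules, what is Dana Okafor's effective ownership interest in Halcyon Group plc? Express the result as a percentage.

4.75806%

Chain via Fairlane Mining NL → Crosswind Foods Inc. → Ironwood Realty LP (R1): 60% × 73% × 61% × 17% = 4.54206% of Halcyon Group plc.
Chain via Clearview Energy Co. → Pinebrook Manufacturing Inc. → Granite Services GmbH (R1): 50% × 18% × 16% × 15% = 0.216% of Halcyon Group plc.
Aggregating (R2): 4.54206% + 0.216% = 4.75806%.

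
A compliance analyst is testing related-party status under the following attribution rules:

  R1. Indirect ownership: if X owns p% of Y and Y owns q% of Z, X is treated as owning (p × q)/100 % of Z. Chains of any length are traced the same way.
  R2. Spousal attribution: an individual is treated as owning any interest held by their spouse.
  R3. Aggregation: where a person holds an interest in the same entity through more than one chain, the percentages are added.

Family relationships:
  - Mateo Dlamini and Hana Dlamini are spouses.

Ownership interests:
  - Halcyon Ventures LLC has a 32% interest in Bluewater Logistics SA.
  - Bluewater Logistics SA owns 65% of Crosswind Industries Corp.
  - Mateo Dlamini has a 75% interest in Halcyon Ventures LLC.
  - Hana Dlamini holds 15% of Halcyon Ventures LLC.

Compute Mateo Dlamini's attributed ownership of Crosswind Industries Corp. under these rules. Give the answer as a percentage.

18.72%

By spousal attribution (R2), Mateo Dlamini is treated as also owning Hana Dlamini's interest in Halcyon Ventures LLC, giving 75% + 15% = 90%.
Chain via Halcyon Ventures LLC → Bluewater Logistics SA (R1): 90% × 32% × 65% = 18.72% of Crosswind Industries Corp.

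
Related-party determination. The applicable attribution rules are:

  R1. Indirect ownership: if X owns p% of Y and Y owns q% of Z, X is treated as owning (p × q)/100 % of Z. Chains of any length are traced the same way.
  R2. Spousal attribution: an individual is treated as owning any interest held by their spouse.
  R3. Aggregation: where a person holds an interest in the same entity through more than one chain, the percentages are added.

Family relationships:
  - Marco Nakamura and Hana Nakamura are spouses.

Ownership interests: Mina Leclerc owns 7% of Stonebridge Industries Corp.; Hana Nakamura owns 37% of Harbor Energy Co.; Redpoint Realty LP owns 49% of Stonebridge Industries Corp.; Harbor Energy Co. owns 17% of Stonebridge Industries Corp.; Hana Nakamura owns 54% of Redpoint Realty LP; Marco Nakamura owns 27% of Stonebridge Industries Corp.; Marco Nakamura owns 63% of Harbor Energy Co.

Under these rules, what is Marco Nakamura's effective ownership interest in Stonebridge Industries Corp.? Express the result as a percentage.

By spousal attribution (R2), Marco Nakamura is treated as also owning Hana Nakamura's interest in Harbor Energy Co, giving 63% + 37% = 100%.
By spousal attribution (R2), Marco Nakamura is treated as owning Hana Nakamura's 54% interest in Redpoint Realty LP.
Chain via Harbor Energy Co. (R1): 100% × 17% = 17% of Stonebridge Industries Corp.
Direct interest in Stonebridge Industries Corp: 27%.
Chain via Redpoint Realty LP (R1): 54% × 49% = 26.46% of Stonebridge Industries Corp.
Aggregating (R3): 17% + 27% + 26.46% = 70.46%.

70.46%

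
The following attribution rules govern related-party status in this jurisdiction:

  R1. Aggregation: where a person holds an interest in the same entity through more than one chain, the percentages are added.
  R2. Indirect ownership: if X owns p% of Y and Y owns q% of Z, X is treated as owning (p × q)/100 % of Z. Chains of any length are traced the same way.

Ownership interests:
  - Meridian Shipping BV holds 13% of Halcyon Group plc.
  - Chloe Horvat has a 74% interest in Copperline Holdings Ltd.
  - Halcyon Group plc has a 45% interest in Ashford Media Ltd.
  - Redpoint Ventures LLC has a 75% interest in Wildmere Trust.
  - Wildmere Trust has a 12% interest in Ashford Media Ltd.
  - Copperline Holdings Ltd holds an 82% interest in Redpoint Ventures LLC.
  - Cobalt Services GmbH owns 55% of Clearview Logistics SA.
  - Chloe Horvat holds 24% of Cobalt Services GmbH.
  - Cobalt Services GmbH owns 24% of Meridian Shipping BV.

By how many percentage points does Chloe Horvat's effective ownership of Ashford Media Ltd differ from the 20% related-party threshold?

Chain via Copperline Holdings Ltd → Redpoint Ventures LLC → Wildmere Trust (R2): 74% × 82% × 75% × 12% = 5.4612% of Ashford Media Ltd.
Chain via Cobalt Services GmbH → Meridian Shipping BV → Halcyon Group plc (R2): 24% × 24% × 13% × 45% = 0.33696% of Ashford Media Ltd.
Aggregating (R1): 5.4612% + 0.33696% = 5.79816%.
5.79816% falls short of the 20% threshold by 14.20184 percentage points.

14.20184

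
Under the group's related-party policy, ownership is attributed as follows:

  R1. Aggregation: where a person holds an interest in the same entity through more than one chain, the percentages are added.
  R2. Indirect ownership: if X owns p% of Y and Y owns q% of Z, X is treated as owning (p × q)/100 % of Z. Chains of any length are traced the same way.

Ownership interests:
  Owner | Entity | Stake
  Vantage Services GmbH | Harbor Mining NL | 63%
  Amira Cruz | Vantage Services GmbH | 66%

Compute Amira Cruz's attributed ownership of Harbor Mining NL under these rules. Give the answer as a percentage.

Chain via Vantage Services GmbH (R2): 66% × 63% = 41.58% of Harbor Mining NL.

41.58%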